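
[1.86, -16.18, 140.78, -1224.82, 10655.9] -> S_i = 1.86*(-8.70)^i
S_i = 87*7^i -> [87, 609, 4263, 29841, 208887]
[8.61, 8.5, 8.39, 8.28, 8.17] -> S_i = 8.61 + -0.11*i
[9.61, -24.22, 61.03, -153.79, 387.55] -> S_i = 9.61*(-2.52)^i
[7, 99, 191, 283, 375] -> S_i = 7 + 92*i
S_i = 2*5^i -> [2, 10, 50, 250, 1250]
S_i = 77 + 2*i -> [77, 79, 81, 83, 85]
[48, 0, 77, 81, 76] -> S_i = Random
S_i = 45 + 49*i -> [45, 94, 143, 192, 241]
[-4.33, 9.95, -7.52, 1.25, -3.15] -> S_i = Random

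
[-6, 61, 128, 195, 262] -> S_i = -6 + 67*i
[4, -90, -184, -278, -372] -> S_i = 4 + -94*i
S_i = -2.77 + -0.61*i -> [-2.77, -3.38, -3.99, -4.6, -5.21]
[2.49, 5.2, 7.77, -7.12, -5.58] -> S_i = Random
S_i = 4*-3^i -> [4, -12, 36, -108, 324]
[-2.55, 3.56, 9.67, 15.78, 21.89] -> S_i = -2.55 + 6.11*i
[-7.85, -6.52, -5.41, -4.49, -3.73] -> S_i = -7.85*0.83^i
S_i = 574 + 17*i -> [574, 591, 608, 625, 642]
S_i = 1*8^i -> [1, 8, 64, 512, 4096]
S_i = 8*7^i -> [8, 56, 392, 2744, 19208]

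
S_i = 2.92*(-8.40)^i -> [2.92, -24.53, 206.04, -1730.7, 14537.84]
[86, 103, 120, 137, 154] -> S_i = 86 + 17*i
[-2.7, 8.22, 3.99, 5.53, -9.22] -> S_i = Random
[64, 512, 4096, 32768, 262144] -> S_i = 64*8^i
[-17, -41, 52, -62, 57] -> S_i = Random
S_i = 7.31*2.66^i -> [7.31, 19.44, 51.72, 137.58, 365.97]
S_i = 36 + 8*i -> [36, 44, 52, 60, 68]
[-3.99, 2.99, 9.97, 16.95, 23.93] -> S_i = -3.99 + 6.98*i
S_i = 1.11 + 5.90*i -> [1.11, 7.01, 12.91, 18.81, 24.71]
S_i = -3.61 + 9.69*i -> [-3.61, 6.08, 15.77, 25.46, 35.15]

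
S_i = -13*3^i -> [-13, -39, -117, -351, -1053]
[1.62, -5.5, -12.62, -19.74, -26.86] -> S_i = 1.62 + -7.12*i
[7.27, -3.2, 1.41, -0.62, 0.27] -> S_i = 7.27*(-0.44)^i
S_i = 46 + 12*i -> [46, 58, 70, 82, 94]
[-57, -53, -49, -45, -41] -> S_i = -57 + 4*i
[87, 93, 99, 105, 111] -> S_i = 87 + 6*i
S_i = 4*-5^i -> [4, -20, 100, -500, 2500]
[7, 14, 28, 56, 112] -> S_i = 7*2^i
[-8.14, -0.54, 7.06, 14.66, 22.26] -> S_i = -8.14 + 7.60*i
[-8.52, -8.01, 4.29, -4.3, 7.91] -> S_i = Random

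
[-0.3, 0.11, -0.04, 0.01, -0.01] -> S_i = -0.30*(-0.36)^i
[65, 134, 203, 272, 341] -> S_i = 65 + 69*i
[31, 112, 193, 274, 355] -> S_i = 31 + 81*i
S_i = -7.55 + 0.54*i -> [-7.55, -7.01, -6.47, -5.93, -5.39]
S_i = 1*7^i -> [1, 7, 49, 343, 2401]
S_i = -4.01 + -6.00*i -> [-4.01, -10.01, -16.01, -22.01, -28.01]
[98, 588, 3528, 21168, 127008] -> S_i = 98*6^i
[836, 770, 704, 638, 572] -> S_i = 836 + -66*i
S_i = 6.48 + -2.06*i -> [6.48, 4.42, 2.36, 0.3, -1.76]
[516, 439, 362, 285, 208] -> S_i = 516 + -77*i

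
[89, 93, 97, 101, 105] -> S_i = 89 + 4*i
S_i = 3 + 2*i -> [3, 5, 7, 9, 11]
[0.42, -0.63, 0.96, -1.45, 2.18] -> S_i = 0.42*(-1.51)^i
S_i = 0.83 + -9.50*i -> [0.83, -8.67, -18.17, -27.67, -37.17]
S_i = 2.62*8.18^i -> [2.62, 21.43, 175.31, 1434.04, 11730.45]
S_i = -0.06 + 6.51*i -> [-0.06, 6.45, 12.96, 19.47, 25.98]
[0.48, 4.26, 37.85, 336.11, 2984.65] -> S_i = 0.48*8.88^i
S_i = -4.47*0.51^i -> [-4.47, -2.28, -1.16, -0.59, -0.3]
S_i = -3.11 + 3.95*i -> [-3.11, 0.84, 4.79, 8.74, 12.69]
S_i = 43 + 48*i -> [43, 91, 139, 187, 235]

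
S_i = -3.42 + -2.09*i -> [-3.42, -5.51, -7.6, -9.69, -11.78]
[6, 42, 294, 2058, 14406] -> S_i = 6*7^i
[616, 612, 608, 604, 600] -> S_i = 616 + -4*i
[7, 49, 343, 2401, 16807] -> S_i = 7*7^i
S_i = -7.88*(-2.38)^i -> [-7.88, 18.75, -44.64, 106.23, -252.83]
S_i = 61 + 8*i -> [61, 69, 77, 85, 93]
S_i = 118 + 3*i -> [118, 121, 124, 127, 130]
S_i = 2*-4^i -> [2, -8, 32, -128, 512]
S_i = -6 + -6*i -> [-6, -12, -18, -24, -30]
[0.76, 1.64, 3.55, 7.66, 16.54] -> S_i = 0.76*2.16^i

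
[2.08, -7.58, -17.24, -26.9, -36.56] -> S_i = 2.08 + -9.66*i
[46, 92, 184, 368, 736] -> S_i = 46*2^i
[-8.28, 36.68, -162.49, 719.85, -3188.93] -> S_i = -8.28*(-4.43)^i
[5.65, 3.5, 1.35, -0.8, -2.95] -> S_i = 5.65 + -2.15*i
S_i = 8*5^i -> [8, 40, 200, 1000, 5000]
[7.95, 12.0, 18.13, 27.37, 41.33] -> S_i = 7.95*1.51^i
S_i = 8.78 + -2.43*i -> [8.78, 6.35, 3.92, 1.49, -0.94]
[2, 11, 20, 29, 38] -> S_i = 2 + 9*i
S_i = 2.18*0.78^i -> [2.18, 1.7, 1.33, 1.03, 0.81]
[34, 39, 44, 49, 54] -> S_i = 34 + 5*i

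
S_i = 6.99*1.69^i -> [6.99, 11.81, 19.96, 33.74, 57.02]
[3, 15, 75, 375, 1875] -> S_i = 3*5^i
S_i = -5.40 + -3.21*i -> [-5.4, -8.61, -11.82, -15.03, -18.24]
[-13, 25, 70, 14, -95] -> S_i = Random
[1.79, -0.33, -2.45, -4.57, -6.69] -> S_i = 1.79 + -2.12*i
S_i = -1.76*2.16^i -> [-1.76, -3.8, -8.21, -17.74, -38.31]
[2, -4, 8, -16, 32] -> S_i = 2*-2^i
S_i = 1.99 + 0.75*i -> [1.99, 2.74, 3.49, 4.24, 4.99]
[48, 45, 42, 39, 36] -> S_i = 48 + -3*i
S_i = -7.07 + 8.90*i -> [-7.07, 1.83, 10.73, 19.63, 28.53]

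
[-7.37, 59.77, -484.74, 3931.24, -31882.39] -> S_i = -7.37*(-8.11)^i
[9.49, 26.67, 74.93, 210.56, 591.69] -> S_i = 9.49*2.81^i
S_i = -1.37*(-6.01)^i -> [-1.37, 8.23, -49.48, 297.4, -1787.39]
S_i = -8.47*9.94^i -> [-8.47, -84.19, -836.87, -8318.45, -82685.42]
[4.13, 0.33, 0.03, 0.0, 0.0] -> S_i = 4.13*0.08^i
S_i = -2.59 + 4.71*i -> [-2.59, 2.12, 6.83, 11.54, 16.25]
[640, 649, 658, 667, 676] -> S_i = 640 + 9*i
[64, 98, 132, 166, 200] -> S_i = 64 + 34*i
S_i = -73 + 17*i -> [-73, -56, -39, -22, -5]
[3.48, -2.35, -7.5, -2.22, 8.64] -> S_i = Random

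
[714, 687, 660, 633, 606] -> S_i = 714 + -27*i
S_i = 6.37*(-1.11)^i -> [6.37, -7.07, 7.85, -8.71, 9.67]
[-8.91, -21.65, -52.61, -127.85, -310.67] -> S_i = -8.91*2.43^i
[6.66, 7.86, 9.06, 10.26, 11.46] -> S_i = 6.66 + 1.20*i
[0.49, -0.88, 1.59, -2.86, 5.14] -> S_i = 0.49*(-1.80)^i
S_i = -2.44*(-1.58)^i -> [-2.44, 3.86, -6.09, 9.62, -15.21]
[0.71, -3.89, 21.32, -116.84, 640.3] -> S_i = 0.71*(-5.48)^i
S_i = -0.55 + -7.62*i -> [-0.55, -8.17, -15.79, -23.41, -31.03]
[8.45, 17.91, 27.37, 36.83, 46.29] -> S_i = 8.45 + 9.46*i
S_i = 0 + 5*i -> [0, 5, 10, 15, 20]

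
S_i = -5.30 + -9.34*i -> [-5.3, -14.64, -23.98, -33.32, -42.66]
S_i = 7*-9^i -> [7, -63, 567, -5103, 45927]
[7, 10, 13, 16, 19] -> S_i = 7 + 3*i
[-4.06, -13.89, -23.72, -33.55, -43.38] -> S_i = -4.06 + -9.83*i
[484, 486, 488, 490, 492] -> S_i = 484 + 2*i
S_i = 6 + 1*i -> [6, 7, 8, 9, 10]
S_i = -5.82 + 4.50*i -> [-5.82, -1.32, 3.18, 7.68, 12.18]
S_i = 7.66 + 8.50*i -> [7.66, 16.16, 24.66, 33.16, 41.66]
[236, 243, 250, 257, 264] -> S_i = 236 + 7*i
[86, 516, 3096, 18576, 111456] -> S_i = 86*6^i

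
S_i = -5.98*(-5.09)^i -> [-5.98, 30.44, -154.93, 788.6, -4013.95]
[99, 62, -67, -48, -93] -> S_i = Random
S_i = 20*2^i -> [20, 40, 80, 160, 320]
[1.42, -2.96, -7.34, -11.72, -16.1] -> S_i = 1.42 + -4.38*i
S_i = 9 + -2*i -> [9, 7, 5, 3, 1]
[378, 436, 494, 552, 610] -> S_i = 378 + 58*i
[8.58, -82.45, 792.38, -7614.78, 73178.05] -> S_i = 8.58*(-9.61)^i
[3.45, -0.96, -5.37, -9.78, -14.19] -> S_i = 3.45 + -4.41*i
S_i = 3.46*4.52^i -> [3.46, 15.64, 70.69, 319.52, 1444.21]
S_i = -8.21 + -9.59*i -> [-8.21, -17.8, -27.39, -36.98, -46.57]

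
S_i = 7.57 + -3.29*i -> [7.57, 4.28, 0.99, -2.3, -5.59]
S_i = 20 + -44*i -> [20, -24, -68, -112, -156]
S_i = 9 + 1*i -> [9, 10, 11, 12, 13]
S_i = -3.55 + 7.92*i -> [-3.55, 4.37, 12.29, 20.21, 28.13]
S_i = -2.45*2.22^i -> [-2.45, -5.44, -12.07, -26.81, -59.51]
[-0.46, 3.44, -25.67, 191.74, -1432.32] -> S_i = -0.46*(-7.47)^i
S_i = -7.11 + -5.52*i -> [-7.11, -12.63, -18.15, -23.67, -29.19]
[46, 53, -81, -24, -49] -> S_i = Random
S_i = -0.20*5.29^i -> [-0.2, -1.06, -5.6, -29.61, -156.62]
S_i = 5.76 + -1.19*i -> [5.76, 4.57, 3.38, 2.19, 1.0]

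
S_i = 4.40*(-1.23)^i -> [4.4, -5.41, 6.66, -8.19, 10.07]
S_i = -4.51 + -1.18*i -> [-4.51, -5.69, -6.87, -8.05, -9.23]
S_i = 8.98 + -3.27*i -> [8.98, 5.71, 2.44, -0.83, -4.1]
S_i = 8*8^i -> [8, 64, 512, 4096, 32768]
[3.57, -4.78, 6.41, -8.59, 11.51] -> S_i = 3.57*(-1.34)^i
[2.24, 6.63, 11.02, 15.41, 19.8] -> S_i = 2.24 + 4.39*i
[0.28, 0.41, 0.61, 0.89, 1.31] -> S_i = 0.28*1.47^i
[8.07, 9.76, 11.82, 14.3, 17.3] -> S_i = 8.07*1.21^i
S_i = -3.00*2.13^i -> [-3.0, -6.39, -13.61, -28.99, -61.75]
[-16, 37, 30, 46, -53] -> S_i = Random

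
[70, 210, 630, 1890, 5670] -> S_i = 70*3^i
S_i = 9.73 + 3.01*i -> [9.73, 12.74, 15.75, 18.76, 21.77]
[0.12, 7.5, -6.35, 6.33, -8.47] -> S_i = Random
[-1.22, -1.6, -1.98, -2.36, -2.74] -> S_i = -1.22 + -0.38*i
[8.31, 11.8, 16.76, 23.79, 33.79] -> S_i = 8.31*1.42^i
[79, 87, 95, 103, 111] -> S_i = 79 + 8*i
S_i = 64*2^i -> [64, 128, 256, 512, 1024]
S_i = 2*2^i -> [2, 4, 8, 16, 32]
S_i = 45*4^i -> [45, 180, 720, 2880, 11520]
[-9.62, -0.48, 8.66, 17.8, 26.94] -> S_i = -9.62 + 9.14*i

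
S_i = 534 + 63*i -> [534, 597, 660, 723, 786]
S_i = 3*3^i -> [3, 9, 27, 81, 243]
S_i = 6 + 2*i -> [6, 8, 10, 12, 14]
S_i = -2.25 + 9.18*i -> [-2.25, 6.93, 16.11, 25.29, 34.47]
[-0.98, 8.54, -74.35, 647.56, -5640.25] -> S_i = -0.98*(-8.71)^i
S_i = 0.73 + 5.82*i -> [0.73, 6.55, 12.37, 18.19, 24.01]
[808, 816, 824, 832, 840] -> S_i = 808 + 8*i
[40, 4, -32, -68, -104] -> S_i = 40 + -36*i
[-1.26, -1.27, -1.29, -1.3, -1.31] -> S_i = -1.26*1.01^i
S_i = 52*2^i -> [52, 104, 208, 416, 832]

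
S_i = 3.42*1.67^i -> [3.42, 5.71, 9.54, 15.93, 26.6]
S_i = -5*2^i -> [-5, -10, -20, -40, -80]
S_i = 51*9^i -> [51, 459, 4131, 37179, 334611]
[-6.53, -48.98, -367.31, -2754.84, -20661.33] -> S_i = -6.53*7.50^i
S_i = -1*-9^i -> [-1, 9, -81, 729, -6561]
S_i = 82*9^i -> [82, 738, 6642, 59778, 538002]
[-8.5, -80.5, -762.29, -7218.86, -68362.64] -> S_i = -8.50*9.47^i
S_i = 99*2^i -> [99, 198, 396, 792, 1584]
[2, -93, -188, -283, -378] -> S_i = 2 + -95*i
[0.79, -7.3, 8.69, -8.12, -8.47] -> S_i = Random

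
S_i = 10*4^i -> [10, 40, 160, 640, 2560]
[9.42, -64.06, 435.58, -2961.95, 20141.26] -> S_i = 9.42*(-6.80)^i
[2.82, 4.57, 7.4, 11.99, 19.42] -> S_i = 2.82*1.62^i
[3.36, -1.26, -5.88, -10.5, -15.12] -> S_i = 3.36 + -4.62*i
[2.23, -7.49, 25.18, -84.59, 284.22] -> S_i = 2.23*(-3.36)^i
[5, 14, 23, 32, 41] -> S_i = 5 + 9*i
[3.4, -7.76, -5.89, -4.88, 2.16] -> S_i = Random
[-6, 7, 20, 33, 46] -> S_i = -6 + 13*i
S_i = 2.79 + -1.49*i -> [2.79, 1.3, -0.19, -1.68, -3.17]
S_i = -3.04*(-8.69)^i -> [-3.04, 26.42, -229.57, 1994.95, -17336.15]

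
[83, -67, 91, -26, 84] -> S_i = Random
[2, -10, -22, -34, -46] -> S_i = 2 + -12*i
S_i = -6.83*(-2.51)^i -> [-6.83, 17.14, -43.03, 108.0, -271.09]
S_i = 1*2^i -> [1, 2, 4, 8, 16]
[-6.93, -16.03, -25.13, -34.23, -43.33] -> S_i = -6.93 + -9.10*i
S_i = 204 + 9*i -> [204, 213, 222, 231, 240]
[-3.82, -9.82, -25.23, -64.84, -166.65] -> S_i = -3.82*2.57^i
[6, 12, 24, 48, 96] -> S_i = 6*2^i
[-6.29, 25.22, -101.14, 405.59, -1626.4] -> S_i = -6.29*(-4.01)^i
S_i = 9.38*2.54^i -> [9.38, 23.83, 60.52, 153.71, 390.43]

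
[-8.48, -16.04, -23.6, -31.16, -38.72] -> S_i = -8.48 + -7.56*i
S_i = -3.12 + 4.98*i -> [-3.12, 1.86, 6.84, 11.82, 16.8]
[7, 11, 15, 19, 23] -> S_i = 7 + 4*i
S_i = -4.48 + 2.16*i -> [-4.48, -2.32, -0.16, 2.0, 4.16]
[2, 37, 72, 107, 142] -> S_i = 2 + 35*i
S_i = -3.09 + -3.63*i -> [-3.09, -6.72, -10.35, -13.98, -17.61]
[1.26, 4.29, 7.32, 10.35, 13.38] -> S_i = 1.26 + 3.03*i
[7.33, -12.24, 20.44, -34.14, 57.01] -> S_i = 7.33*(-1.67)^i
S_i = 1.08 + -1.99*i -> [1.08, -0.91, -2.9, -4.89, -6.88]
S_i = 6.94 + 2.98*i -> [6.94, 9.92, 12.9, 15.88, 18.86]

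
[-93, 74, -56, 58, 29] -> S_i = Random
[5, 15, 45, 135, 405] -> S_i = 5*3^i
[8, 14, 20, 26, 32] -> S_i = 8 + 6*i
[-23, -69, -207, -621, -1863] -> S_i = -23*3^i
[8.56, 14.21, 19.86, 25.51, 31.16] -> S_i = 8.56 + 5.65*i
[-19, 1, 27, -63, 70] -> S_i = Random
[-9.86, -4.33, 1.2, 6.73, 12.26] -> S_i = -9.86 + 5.53*i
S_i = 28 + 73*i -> [28, 101, 174, 247, 320]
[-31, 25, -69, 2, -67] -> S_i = Random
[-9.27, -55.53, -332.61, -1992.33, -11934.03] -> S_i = -9.27*5.99^i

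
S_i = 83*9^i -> [83, 747, 6723, 60507, 544563]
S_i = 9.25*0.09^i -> [9.25, 0.83, 0.07, 0.01, 0.0]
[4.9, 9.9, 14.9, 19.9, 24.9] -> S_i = 4.90 + 5.00*i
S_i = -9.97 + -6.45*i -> [-9.97, -16.42, -22.87, -29.32, -35.77]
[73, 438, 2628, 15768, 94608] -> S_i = 73*6^i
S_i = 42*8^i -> [42, 336, 2688, 21504, 172032]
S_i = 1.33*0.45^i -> [1.33, 0.6, 0.27, 0.12, 0.05]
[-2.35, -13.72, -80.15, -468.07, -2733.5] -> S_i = -2.35*5.84^i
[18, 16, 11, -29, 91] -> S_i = Random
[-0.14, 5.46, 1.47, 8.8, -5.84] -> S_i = Random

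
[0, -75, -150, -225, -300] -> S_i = 0 + -75*i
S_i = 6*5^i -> [6, 30, 150, 750, 3750]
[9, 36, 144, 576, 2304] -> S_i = 9*4^i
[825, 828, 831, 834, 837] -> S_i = 825 + 3*i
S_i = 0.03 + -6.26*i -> [0.03, -6.23, -12.49, -18.75, -25.01]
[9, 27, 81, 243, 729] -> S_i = 9*3^i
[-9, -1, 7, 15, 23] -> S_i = -9 + 8*i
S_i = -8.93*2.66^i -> [-8.93, -23.75, -63.19, -168.07, -447.07]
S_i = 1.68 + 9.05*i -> [1.68, 10.73, 19.78, 28.83, 37.88]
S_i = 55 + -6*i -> [55, 49, 43, 37, 31]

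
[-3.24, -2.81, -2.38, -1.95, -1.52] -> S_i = -3.24 + 0.43*i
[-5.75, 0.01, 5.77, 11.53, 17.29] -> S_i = -5.75 + 5.76*i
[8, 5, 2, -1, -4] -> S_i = 8 + -3*i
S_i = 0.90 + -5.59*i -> [0.9, -4.69, -10.28, -15.87, -21.46]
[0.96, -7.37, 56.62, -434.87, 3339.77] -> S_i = 0.96*(-7.68)^i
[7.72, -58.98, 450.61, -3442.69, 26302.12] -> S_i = 7.72*(-7.64)^i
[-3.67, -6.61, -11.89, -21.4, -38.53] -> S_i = -3.67*1.80^i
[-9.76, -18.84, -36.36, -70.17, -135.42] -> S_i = -9.76*1.93^i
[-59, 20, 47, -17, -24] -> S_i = Random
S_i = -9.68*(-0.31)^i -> [-9.68, 3.0, -0.93, 0.29, -0.09]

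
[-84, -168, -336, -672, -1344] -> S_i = -84*2^i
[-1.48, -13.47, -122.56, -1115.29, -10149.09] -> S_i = -1.48*9.10^i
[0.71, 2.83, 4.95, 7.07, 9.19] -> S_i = 0.71 + 2.12*i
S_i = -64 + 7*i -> [-64, -57, -50, -43, -36]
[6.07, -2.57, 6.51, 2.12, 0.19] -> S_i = Random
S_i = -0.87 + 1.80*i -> [-0.87, 0.93, 2.73, 4.53, 6.33]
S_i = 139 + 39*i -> [139, 178, 217, 256, 295]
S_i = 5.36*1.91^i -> [5.36, 10.24, 19.55, 37.35, 71.33]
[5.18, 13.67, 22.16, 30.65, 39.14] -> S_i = 5.18 + 8.49*i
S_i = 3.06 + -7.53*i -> [3.06, -4.47, -12.0, -19.53, -27.06]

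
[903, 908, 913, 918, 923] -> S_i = 903 + 5*i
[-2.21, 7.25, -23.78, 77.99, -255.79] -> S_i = -2.21*(-3.28)^i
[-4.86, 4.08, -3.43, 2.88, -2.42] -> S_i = -4.86*(-0.84)^i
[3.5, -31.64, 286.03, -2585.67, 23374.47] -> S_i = 3.50*(-9.04)^i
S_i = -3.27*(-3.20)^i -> [-3.27, 10.46, -33.48, 107.15, -342.88]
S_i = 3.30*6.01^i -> [3.3, 19.83, 119.2, 716.37, 4305.38]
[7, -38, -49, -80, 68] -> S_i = Random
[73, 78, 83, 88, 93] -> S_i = 73 + 5*i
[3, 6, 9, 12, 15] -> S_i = 3 + 3*i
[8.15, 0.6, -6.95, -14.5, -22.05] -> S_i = 8.15 + -7.55*i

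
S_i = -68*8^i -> [-68, -544, -4352, -34816, -278528]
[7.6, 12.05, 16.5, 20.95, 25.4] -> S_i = 7.60 + 4.45*i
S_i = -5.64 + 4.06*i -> [-5.64, -1.58, 2.48, 6.54, 10.6]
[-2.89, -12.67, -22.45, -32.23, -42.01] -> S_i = -2.89 + -9.78*i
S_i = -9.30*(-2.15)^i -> [-9.3, 20.0, -42.99, 92.43, -198.72]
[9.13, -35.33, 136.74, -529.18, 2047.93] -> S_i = 9.13*(-3.87)^i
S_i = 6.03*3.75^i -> [6.03, 22.61, 84.8, 317.99, 1192.46]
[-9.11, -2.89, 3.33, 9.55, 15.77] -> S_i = -9.11 + 6.22*i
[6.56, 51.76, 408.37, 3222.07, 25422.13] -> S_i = 6.56*7.89^i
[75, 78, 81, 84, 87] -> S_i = 75 + 3*i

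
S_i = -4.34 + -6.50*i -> [-4.34, -10.84, -17.34, -23.84, -30.34]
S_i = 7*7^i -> [7, 49, 343, 2401, 16807]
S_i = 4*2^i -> [4, 8, 16, 32, 64]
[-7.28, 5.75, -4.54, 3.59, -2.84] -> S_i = -7.28*(-0.79)^i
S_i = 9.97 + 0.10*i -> [9.97, 10.07, 10.17, 10.27, 10.37]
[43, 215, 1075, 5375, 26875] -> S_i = 43*5^i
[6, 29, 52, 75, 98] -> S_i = 6 + 23*i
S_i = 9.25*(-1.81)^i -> [9.25, -16.74, 30.3, -54.85, 99.28]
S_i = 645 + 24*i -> [645, 669, 693, 717, 741]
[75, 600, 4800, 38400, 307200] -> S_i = 75*8^i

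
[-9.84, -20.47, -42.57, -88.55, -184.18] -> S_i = -9.84*2.08^i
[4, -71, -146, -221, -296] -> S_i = 4 + -75*i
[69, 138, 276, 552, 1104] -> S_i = 69*2^i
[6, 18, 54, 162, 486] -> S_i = 6*3^i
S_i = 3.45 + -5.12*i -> [3.45, -1.67, -6.79, -11.91, -17.03]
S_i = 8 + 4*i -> [8, 12, 16, 20, 24]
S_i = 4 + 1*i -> [4, 5, 6, 7, 8]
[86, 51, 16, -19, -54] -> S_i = 86 + -35*i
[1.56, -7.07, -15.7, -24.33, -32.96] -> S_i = 1.56 + -8.63*i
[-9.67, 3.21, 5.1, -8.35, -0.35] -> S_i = Random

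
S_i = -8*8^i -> [-8, -64, -512, -4096, -32768]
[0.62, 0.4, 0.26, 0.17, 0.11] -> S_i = 0.62*0.65^i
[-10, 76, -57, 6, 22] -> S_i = Random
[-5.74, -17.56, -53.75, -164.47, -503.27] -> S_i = -5.74*3.06^i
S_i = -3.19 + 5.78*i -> [-3.19, 2.59, 8.37, 14.15, 19.93]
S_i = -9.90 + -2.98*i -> [-9.9, -12.88, -15.86, -18.84, -21.82]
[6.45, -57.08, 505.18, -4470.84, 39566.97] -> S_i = 6.45*(-8.85)^i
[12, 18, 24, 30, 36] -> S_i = 12 + 6*i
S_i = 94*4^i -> [94, 376, 1504, 6016, 24064]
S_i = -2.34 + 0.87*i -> [-2.34, -1.47, -0.6, 0.27, 1.14]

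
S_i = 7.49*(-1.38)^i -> [7.49, -10.34, 14.26, -19.68, 27.16]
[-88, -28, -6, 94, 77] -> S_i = Random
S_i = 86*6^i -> [86, 516, 3096, 18576, 111456]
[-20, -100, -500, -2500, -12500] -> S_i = -20*5^i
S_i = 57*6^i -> [57, 342, 2052, 12312, 73872]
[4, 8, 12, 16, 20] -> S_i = 4 + 4*i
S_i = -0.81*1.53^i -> [-0.81, -1.24, -1.9, -2.9, -4.44]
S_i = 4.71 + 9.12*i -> [4.71, 13.83, 22.95, 32.07, 41.19]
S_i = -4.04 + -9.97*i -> [-4.04, -14.01, -23.98, -33.95, -43.92]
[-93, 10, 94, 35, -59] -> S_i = Random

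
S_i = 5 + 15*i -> [5, 20, 35, 50, 65]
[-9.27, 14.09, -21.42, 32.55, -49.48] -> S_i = -9.27*(-1.52)^i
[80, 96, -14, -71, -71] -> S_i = Random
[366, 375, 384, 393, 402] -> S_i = 366 + 9*i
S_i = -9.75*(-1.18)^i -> [-9.75, 11.5, -13.58, 16.02, -18.9]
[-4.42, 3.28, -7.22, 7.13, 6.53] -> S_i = Random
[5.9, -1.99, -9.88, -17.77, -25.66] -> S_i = 5.90 + -7.89*i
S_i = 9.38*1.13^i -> [9.38, 10.6, 11.98, 13.53, 15.29]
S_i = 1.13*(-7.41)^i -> [1.13, -8.37, 62.05, -459.76, 3406.84]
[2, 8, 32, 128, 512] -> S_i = 2*4^i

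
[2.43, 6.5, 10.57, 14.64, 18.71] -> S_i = 2.43 + 4.07*i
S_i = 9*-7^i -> [9, -63, 441, -3087, 21609]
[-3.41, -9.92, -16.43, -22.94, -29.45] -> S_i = -3.41 + -6.51*i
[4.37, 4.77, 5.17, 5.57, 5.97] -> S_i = 4.37 + 0.40*i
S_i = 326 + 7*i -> [326, 333, 340, 347, 354]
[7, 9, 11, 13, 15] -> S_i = 7 + 2*i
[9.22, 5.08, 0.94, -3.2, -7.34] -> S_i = 9.22 + -4.14*i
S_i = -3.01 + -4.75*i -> [-3.01, -7.76, -12.51, -17.26, -22.01]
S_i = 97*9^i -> [97, 873, 7857, 70713, 636417]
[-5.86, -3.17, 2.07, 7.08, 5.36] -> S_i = Random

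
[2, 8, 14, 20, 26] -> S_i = 2 + 6*i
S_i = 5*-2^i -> [5, -10, 20, -40, 80]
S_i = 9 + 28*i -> [9, 37, 65, 93, 121]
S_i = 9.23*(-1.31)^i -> [9.23, -12.09, 15.84, -20.75, 27.18]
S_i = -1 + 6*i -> [-1, 5, 11, 17, 23]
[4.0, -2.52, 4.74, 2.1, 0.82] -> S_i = Random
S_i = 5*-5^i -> [5, -25, 125, -625, 3125]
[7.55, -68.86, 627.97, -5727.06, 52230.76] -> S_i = 7.55*(-9.12)^i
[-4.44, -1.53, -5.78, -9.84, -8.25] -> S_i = Random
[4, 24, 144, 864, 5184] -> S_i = 4*6^i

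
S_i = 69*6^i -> [69, 414, 2484, 14904, 89424]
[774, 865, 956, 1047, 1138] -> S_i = 774 + 91*i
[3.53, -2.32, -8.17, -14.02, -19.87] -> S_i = 3.53 + -5.85*i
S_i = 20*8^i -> [20, 160, 1280, 10240, 81920]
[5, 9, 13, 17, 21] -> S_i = 5 + 4*i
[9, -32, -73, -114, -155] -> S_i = 9 + -41*i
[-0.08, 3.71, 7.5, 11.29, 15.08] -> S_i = -0.08 + 3.79*i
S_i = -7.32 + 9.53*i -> [-7.32, 2.21, 11.74, 21.27, 30.8]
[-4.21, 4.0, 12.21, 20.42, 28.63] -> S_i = -4.21 + 8.21*i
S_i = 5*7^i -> [5, 35, 245, 1715, 12005]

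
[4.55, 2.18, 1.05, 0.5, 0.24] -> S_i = 4.55*0.48^i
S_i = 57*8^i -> [57, 456, 3648, 29184, 233472]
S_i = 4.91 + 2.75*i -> [4.91, 7.66, 10.41, 13.16, 15.91]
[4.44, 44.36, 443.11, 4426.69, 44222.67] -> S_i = 4.44*9.99^i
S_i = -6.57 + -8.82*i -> [-6.57, -15.39, -24.21, -33.03, -41.85]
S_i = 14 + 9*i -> [14, 23, 32, 41, 50]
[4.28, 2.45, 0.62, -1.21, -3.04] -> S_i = 4.28 + -1.83*i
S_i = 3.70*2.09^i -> [3.7, 7.73, 16.16, 33.78, 70.6]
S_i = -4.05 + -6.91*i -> [-4.05, -10.96, -17.87, -24.78, -31.69]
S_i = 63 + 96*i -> [63, 159, 255, 351, 447]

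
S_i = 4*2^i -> [4, 8, 16, 32, 64]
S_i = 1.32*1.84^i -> [1.32, 2.43, 4.47, 8.22, 15.13]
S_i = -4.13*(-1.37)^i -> [-4.13, 5.66, -7.75, 10.62, -14.55]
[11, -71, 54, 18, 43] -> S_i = Random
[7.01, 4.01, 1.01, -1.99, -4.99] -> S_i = 7.01 + -3.00*i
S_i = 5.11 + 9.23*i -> [5.11, 14.34, 23.57, 32.8, 42.03]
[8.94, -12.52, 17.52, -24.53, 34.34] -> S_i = 8.94*(-1.40)^i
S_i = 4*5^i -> [4, 20, 100, 500, 2500]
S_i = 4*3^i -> [4, 12, 36, 108, 324]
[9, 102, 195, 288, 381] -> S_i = 9 + 93*i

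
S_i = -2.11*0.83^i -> [-2.11, -1.75, -1.45, -1.21, -1.0]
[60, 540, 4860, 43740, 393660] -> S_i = 60*9^i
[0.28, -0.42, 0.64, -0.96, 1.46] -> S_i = 0.28*(-1.51)^i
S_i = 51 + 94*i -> [51, 145, 239, 333, 427]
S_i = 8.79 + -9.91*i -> [8.79, -1.12, -11.03, -20.94, -30.85]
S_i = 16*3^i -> [16, 48, 144, 432, 1296]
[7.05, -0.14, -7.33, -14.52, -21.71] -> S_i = 7.05 + -7.19*i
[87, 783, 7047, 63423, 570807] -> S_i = 87*9^i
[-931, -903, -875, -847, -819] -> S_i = -931 + 28*i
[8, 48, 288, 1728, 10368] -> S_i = 8*6^i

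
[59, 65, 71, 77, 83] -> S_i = 59 + 6*i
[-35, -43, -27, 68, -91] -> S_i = Random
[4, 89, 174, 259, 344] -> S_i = 4 + 85*i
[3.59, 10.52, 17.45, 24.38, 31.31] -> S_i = 3.59 + 6.93*i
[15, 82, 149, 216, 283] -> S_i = 15 + 67*i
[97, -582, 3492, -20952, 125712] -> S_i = 97*-6^i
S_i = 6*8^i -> [6, 48, 384, 3072, 24576]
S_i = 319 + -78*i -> [319, 241, 163, 85, 7]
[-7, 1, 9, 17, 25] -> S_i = -7 + 8*i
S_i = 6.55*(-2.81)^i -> [6.55, -18.41, 51.72, -145.33, 408.38]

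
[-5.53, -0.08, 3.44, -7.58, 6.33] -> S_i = Random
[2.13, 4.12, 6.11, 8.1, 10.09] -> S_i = 2.13 + 1.99*i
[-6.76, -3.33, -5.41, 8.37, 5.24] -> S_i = Random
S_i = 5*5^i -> [5, 25, 125, 625, 3125]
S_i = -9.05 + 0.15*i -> [-9.05, -8.9, -8.75, -8.6, -8.45]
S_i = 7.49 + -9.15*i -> [7.49, -1.66, -10.81, -19.96, -29.11]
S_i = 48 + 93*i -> [48, 141, 234, 327, 420]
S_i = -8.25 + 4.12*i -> [-8.25, -4.13, -0.01, 4.11, 8.23]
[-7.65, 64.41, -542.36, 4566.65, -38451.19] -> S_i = -7.65*(-8.42)^i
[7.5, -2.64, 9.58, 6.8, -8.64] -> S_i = Random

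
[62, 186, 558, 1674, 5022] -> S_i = 62*3^i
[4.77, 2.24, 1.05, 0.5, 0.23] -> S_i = 4.77*0.47^i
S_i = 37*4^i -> [37, 148, 592, 2368, 9472]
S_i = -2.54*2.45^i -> [-2.54, -6.22, -15.25, -37.35, -91.52]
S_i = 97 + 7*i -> [97, 104, 111, 118, 125]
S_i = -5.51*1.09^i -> [-5.51, -6.01, -6.55, -7.14, -7.78]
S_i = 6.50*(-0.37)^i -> [6.5, -2.4, 0.89, -0.33, 0.12]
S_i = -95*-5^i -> [-95, 475, -2375, 11875, -59375]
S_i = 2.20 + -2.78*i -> [2.2, -0.58, -3.36, -6.14, -8.92]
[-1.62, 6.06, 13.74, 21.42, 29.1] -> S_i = -1.62 + 7.68*i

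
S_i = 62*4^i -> [62, 248, 992, 3968, 15872]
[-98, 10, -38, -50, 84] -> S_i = Random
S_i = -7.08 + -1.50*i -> [-7.08, -8.58, -10.08, -11.58, -13.08]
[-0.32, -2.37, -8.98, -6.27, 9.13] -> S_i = Random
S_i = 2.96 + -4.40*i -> [2.96, -1.44, -5.84, -10.24, -14.64]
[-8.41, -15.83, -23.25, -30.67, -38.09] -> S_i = -8.41 + -7.42*i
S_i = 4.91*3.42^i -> [4.91, 16.79, 57.43, 196.41, 671.72]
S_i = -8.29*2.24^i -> [-8.29, -18.57, -41.6, -93.17, -208.71]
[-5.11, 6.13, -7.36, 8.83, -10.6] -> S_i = -5.11*(-1.20)^i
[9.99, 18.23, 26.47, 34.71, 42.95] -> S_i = 9.99 + 8.24*i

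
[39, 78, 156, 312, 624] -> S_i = 39*2^i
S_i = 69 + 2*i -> [69, 71, 73, 75, 77]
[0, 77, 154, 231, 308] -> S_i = 0 + 77*i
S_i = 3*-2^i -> [3, -6, 12, -24, 48]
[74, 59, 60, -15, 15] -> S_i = Random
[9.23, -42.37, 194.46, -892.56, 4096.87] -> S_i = 9.23*(-4.59)^i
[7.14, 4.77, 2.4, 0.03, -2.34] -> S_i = 7.14 + -2.37*i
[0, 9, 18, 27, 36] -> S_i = 0 + 9*i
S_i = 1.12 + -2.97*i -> [1.12, -1.85, -4.82, -7.79, -10.76]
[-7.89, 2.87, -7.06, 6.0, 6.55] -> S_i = Random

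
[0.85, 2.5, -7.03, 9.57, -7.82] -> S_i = Random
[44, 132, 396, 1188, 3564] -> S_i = 44*3^i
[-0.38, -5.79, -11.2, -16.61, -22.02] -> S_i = -0.38 + -5.41*i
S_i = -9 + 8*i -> [-9, -1, 7, 15, 23]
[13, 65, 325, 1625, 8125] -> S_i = 13*5^i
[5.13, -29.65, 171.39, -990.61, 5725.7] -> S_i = 5.13*(-5.78)^i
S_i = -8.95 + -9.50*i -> [-8.95, -18.45, -27.95, -37.45, -46.95]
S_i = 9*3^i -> [9, 27, 81, 243, 729]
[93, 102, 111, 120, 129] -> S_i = 93 + 9*i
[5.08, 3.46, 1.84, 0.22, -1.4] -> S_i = 5.08 + -1.62*i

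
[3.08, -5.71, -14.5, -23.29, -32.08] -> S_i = 3.08 + -8.79*i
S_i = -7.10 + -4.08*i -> [-7.1, -11.18, -15.26, -19.34, -23.42]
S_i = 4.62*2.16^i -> [4.62, 9.98, 21.56, 46.56, 100.57]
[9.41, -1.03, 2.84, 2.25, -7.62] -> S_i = Random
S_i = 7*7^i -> [7, 49, 343, 2401, 16807]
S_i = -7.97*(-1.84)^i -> [-7.97, 14.66, -26.98, 49.65, -91.35]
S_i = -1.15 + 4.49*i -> [-1.15, 3.34, 7.83, 12.32, 16.81]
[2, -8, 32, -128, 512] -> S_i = 2*-4^i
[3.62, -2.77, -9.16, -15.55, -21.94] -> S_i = 3.62 + -6.39*i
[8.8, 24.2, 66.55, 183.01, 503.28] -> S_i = 8.80*2.75^i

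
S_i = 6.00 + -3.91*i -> [6.0, 2.09, -1.82, -5.73, -9.64]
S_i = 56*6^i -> [56, 336, 2016, 12096, 72576]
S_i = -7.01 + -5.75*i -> [-7.01, -12.76, -18.51, -24.26, -30.01]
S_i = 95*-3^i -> [95, -285, 855, -2565, 7695]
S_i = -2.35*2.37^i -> [-2.35, -5.57, -13.2, -31.28, -74.14]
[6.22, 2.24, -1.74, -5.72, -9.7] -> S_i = 6.22 + -3.98*i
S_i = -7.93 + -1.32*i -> [-7.93, -9.25, -10.57, -11.89, -13.21]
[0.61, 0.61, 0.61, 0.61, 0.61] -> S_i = 0.61 + 0.00*i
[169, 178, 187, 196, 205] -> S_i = 169 + 9*i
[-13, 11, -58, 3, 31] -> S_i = Random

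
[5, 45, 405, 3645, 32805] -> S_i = 5*9^i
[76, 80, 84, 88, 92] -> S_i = 76 + 4*i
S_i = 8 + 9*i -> [8, 17, 26, 35, 44]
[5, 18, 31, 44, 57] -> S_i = 5 + 13*i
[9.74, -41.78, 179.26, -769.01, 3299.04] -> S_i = 9.74*(-4.29)^i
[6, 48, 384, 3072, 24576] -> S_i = 6*8^i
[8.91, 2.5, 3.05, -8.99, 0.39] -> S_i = Random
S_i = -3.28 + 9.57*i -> [-3.28, 6.29, 15.86, 25.43, 35.0]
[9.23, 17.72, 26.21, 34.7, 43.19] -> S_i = 9.23 + 8.49*i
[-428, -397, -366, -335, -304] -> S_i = -428 + 31*i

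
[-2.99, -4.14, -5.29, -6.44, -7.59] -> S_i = -2.99 + -1.15*i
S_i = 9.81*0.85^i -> [9.81, 8.34, 7.09, 6.02, 5.12]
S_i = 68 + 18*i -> [68, 86, 104, 122, 140]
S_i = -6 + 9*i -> [-6, 3, 12, 21, 30]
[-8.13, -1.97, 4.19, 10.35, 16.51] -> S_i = -8.13 + 6.16*i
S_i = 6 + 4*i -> [6, 10, 14, 18, 22]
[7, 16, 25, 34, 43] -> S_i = 7 + 9*i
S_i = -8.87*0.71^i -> [-8.87, -6.3, -4.47, -3.17, -2.25]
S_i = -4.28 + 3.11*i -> [-4.28, -1.17, 1.94, 5.05, 8.16]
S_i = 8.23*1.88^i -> [8.23, 15.47, 29.09, 54.69, 102.81]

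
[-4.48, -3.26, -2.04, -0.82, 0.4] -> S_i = -4.48 + 1.22*i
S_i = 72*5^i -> [72, 360, 1800, 9000, 45000]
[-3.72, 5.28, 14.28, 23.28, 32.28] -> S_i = -3.72 + 9.00*i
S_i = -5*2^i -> [-5, -10, -20, -40, -80]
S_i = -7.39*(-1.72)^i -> [-7.39, 12.71, -21.86, 37.6, -64.68]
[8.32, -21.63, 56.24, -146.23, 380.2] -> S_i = 8.32*(-2.60)^i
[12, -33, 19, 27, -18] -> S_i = Random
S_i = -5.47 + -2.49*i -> [-5.47, -7.96, -10.45, -12.94, -15.43]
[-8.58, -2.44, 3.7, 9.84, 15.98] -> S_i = -8.58 + 6.14*i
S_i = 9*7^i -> [9, 63, 441, 3087, 21609]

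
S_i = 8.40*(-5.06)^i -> [8.4, -42.5, 215.07, -1088.26, 5506.57]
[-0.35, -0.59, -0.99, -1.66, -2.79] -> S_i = -0.35*1.68^i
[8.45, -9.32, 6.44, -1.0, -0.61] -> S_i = Random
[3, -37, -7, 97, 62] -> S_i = Random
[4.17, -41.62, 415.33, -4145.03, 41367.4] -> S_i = 4.17*(-9.98)^i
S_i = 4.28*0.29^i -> [4.28, 1.24, 0.36, 0.1, 0.03]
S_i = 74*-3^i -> [74, -222, 666, -1998, 5994]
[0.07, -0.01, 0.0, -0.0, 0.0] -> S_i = 0.07*(-0.12)^i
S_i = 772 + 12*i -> [772, 784, 796, 808, 820]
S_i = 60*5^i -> [60, 300, 1500, 7500, 37500]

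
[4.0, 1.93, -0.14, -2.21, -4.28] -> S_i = 4.00 + -2.07*i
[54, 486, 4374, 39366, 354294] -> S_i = 54*9^i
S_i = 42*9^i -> [42, 378, 3402, 30618, 275562]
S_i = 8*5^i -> [8, 40, 200, 1000, 5000]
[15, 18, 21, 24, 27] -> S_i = 15 + 3*i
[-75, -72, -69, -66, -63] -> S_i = -75 + 3*i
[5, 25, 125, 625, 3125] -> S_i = 5*5^i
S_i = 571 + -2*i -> [571, 569, 567, 565, 563]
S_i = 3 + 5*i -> [3, 8, 13, 18, 23]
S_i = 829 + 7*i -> [829, 836, 843, 850, 857]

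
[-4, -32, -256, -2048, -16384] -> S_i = -4*8^i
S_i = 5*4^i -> [5, 20, 80, 320, 1280]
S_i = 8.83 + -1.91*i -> [8.83, 6.92, 5.01, 3.1, 1.19]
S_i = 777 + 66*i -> [777, 843, 909, 975, 1041]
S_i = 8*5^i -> [8, 40, 200, 1000, 5000]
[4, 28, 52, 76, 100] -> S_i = 4 + 24*i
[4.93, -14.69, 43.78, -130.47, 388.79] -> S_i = 4.93*(-2.98)^i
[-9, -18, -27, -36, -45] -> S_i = -9 + -9*i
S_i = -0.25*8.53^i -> [-0.25, -2.13, -18.19, -155.16, -1323.54]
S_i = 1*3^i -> [1, 3, 9, 27, 81]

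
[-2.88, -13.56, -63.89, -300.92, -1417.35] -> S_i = -2.88*4.71^i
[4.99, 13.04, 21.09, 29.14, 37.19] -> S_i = 4.99 + 8.05*i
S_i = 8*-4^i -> [8, -32, 128, -512, 2048]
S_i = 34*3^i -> [34, 102, 306, 918, 2754]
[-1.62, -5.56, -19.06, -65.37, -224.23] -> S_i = -1.62*3.43^i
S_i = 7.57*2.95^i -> [7.57, 22.33, 65.88, 194.34, 573.3]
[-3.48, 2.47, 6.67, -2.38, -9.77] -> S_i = Random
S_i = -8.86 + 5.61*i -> [-8.86, -3.25, 2.36, 7.97, 13.58]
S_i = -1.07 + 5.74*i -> [-1.07, 4.67, 10.41, 16.15, 21.89]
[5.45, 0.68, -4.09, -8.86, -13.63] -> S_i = 5.45 + -4.77*i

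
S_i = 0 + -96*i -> [0, -96, -192, -288, -384]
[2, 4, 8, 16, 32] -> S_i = 2*2^i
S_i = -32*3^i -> [-32, -96, -288, -864, -2592]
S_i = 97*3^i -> [97, 291, 873, 2619, 7857]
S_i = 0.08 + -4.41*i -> [0.08, -4.33, -8.74, -13.15, -17.56]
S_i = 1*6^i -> [1, 6, 36, 216, 1296]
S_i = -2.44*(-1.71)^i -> [-2.44, 4.17, -7.13, 12.2, -20.86]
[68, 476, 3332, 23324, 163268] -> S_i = 68*7^i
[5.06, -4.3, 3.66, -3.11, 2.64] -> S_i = 5.06*(-0.85)^i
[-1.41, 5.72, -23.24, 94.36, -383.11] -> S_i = -1.41*(-4.06)^i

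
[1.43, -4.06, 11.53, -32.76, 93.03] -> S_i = 1.43*(-2.84)^i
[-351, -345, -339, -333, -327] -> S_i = -351 + 6*i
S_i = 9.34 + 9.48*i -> [9.34, 18.82, 28.3, 37.78, 47.26]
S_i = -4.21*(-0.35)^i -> [-4.21, 1.47, -0.52, 0.18, -0.06]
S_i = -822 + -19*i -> [-822, -841, -860, -879, -898]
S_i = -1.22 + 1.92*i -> [-1.22, 0.7, 2.62, 4.54, 6.46]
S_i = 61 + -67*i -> [61, -6, -73, -140, -207]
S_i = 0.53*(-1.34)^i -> [0.53, -0.71, 0.95, -1.28, 1.71]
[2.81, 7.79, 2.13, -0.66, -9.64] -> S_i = Random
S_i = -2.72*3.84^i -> [-2.72, -10.44, -40.11, -154.01, -591.42]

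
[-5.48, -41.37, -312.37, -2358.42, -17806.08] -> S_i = -5.48*7.55^i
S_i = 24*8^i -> [24, 192, 1536, 12288, 98304]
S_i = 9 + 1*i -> [9, 10, 11, 12, 13]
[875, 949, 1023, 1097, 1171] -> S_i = 875 + 74*i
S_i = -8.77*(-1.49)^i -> [-8.77, 13.07, -19.47, 29.01, -43.23]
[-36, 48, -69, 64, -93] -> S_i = Random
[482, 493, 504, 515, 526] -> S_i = 482 + 11*i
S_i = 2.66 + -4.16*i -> [2.66, -1.5, -5.66, -9.82, -13.98]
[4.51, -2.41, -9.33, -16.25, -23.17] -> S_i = 4.51 + -6.92*i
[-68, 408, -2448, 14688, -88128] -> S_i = -68*-6^i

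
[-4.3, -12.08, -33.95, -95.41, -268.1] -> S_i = -4.30*2.81^i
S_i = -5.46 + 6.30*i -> [-5.46, 0.84, 7.14, 13.44, 19.74]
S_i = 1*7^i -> [1, 7, 49, 343, 2401]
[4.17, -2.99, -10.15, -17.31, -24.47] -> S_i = 4.17 + -7.16*i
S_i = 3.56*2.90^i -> [3.56, 10.32, 29.94, 86.82, 251.79]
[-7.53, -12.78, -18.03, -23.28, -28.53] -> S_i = -7.53 + -5.25*i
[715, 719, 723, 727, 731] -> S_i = 715 + 4*i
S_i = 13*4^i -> [13, 52, 208, 832, 3328]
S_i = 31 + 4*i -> [31, 35, 39, 43, 47]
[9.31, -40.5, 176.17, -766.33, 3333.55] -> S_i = 9.31*(-4.35)^i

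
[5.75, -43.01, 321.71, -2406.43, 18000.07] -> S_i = 5.75*(-7.48)^i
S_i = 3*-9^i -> [3, -27, 243, -2187, 19683]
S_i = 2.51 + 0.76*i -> [2.51, 3.27, 4.03, 4.79, 5.55]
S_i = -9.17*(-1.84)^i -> [-9.17, 16.87, -31.05, 57.12, -105.11]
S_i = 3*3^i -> [3, 9, 27, 81, 243]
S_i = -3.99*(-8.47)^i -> [-3.99, 33.8, -286.25, 2424.51, -20535.56]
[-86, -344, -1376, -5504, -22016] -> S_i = -86*4^i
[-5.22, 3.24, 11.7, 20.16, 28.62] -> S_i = -5.22 + 8.46*i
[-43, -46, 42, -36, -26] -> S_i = Random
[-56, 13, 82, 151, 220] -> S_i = -56 + 69*i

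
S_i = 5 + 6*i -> [5, 11, 17, 23, 29]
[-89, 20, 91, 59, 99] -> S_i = Random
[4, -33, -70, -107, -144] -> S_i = 4 + -37*i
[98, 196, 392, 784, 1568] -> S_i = 98*2^i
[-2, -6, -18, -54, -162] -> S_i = -2*3^i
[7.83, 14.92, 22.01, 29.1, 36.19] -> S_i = 7.83 + 7.09*i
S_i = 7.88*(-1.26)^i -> [7.88, -9.93, 12.51, -15.76, 19.86]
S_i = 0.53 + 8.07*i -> [0.53, 8.6, 16.67, 24.74, 32.81]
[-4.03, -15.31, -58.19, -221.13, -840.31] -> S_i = -4.03*3.80^i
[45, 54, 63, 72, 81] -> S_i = 45 + 9*i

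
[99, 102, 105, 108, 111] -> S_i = 99 + 3*i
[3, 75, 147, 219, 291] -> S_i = 3 + 72*i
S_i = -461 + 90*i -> [-461, -371, -281, -191, -101]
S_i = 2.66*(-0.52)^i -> [2.66, -1.38, 0.72, -0.37, 0.19]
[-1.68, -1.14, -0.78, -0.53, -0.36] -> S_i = -1.68*0.68^i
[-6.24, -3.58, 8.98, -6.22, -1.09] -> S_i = Random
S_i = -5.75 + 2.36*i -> [-5.75, -3.39, -1.03, 1.33, 3.69]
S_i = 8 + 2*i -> [8, 10, 12, 14, 16]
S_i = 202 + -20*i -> [202, 182, 162, 142, 122]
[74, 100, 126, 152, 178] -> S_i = 74 + 26*i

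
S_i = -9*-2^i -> [-9, 18, -36, 72, -144]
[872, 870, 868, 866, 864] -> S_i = 872 + -2*i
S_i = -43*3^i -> [-43, -129, -387, -1161, -3483]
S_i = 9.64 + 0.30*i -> [9.64, 9.94, 10.24, 10.54, 10.84]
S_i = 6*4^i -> [6, 24, 96, 384, 1536]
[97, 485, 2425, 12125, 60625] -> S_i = 97*5^i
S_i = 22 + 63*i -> [22, 85, 148, 211, 274]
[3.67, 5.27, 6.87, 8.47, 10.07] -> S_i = 3.67 + 1.60*i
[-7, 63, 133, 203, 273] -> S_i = -7 + 70*i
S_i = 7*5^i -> [7, 35, 175, 875, 4375]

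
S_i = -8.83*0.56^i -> [-8.83, -4.94, -2.77, -1.55, -0.87]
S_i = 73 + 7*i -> [73, 80, 87, 94, 101]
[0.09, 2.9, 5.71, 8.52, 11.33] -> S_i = 0.09 + 2.81*i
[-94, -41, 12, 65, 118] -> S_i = -94 + 53*i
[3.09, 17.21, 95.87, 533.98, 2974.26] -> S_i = 3.09*5.57^i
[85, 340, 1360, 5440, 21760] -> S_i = 85*4^i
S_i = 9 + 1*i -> [9, 10, 11, 12, 13]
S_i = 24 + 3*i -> [24, 27, 30, 33, 36]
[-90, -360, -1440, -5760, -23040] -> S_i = -90*4^i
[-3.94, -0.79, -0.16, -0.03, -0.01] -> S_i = -3.94*0.20^i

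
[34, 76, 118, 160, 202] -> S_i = 34 + 42*i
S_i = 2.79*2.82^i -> [2.79, 7.87, 22.19, 62.57, 176.44]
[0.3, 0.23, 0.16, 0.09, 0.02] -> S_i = 0.30 + -0.07*i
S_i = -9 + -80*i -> [-9, -89, -169, -249, -329]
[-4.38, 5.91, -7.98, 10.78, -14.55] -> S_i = -4.38*(-1.35)^i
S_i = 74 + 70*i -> [74, 144, 214, 284, 354]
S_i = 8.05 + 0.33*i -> [8.05, 8.38, 8.71, 9.04, 9.37]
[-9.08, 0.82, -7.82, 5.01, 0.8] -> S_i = Random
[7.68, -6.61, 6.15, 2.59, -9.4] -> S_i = Random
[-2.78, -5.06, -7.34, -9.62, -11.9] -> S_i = -2.78 + -2.28*i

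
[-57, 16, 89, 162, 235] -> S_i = -57 + 73*i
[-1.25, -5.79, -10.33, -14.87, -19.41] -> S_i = -1.25 + -4.54*i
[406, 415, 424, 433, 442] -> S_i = 406 + 9*i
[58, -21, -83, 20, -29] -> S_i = Random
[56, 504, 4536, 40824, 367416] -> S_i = 56*9^i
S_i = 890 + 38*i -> [890, 928, 966, 1004, 1042]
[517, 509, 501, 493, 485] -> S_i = 517 + -8*i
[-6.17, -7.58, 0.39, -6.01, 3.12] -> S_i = Random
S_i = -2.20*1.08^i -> [-2.2, -2.38, -2.57, -2.77, -2.99]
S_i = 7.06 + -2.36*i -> [7.06, 4.7, 2.34, -0.02, -2.38]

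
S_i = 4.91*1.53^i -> [4.91, 7.51, 11.49, 17.59, 26.91]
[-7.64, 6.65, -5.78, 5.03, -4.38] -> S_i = -7.64*(-0.87)^i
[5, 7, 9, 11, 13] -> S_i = 5 + 2*i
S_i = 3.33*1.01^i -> [3.33, 3.36, 3.4, 3.43, 3.47]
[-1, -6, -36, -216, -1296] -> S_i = -1*6^i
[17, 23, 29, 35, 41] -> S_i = 17 + 6*i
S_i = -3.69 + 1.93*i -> [-3.69, -1.76, 0.17, 2.1, 4.03]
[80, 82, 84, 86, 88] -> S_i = 80 + 2*i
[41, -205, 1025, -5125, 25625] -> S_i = 41*-5^i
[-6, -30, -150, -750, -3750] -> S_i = -6*5^i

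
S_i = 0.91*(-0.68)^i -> [0.91, -0.62, 0.42, -0.29, 0.19]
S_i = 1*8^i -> [1, 8, 64, 512, 4096]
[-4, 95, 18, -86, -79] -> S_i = Random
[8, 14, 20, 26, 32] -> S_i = 8 + 6*i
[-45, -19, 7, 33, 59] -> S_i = -45 + 26*i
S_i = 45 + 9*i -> [45, 54, 63, 72, 81]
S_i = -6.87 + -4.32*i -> [-6.87, -11.19, -15.51, -19.83, -24.15]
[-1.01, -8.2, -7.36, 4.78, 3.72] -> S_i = Random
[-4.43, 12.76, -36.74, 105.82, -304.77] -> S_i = -4.43*(-2.88)^i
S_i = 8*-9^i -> [8, -72, 648, -5832, 52488]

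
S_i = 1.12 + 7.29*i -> [1.12, 8.41, 15.7, 22.99, 30.28]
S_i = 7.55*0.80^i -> [7.55, 6.04, 4.83, 3.87, 3.09]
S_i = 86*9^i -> [86, 774, 6966, 62694, 564246]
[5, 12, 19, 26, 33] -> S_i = 5 + 7*i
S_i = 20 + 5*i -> [20, 25, 30, 35, 40]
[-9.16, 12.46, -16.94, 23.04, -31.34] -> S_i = -9.16*(-1.36)^i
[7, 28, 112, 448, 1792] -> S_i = 7*4^i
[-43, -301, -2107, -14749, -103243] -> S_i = -43*7^i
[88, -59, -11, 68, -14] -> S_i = Random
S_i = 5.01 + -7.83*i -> [5.01, -2.82, -10.65, -18.48, -26.31]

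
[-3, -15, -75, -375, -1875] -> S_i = -3*5^i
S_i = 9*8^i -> [9, 72, 576, 4608, 36864]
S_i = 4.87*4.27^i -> [4.87, 20.79, 88.79, 379.15, 1618.98]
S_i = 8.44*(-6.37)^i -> [8.44, -53.76, 342.47, -2181.53, 13896.33]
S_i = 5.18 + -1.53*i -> [5.18, 3.65, 2.12, 0.59, -0.94]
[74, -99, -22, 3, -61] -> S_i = Random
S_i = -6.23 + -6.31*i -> [-6.23, -12.54, -18.85, -25.16, -31.47]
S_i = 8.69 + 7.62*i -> [8.69, 16.31, 23.93, 31.55, 39.17]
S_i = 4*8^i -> [4, 32, 256, 2048, 16384]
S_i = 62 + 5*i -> [62, 67, 72, 77, 82]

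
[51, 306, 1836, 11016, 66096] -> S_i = 51*6^i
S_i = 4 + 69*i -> [4, 73, 142, 211, 280]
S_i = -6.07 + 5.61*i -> [-6.07, -0.46, 5.15, 10.76, 16.37]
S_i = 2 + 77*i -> [2, 79, 156, 233, 310]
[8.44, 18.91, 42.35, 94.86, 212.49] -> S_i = 8.44*2.24^i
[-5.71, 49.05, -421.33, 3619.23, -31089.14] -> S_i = -5.71*(-8.59)^i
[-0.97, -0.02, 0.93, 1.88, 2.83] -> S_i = -0.97 + 0.95*i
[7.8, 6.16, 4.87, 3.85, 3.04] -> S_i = 7.80*0.79^i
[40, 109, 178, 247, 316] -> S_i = 40 + 69*i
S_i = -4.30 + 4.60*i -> [-4.3, 0.3, 4.9, 9.5, 14.1]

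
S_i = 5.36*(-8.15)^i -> [5.36, -43.68, 356.02, -2901.6, 23648.04]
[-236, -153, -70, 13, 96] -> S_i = -236 + 83*i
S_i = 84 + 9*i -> [84, 93, 102, 111, 120]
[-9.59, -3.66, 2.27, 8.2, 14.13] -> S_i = -9.59 + 5.93*i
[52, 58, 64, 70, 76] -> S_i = 52 + 6*i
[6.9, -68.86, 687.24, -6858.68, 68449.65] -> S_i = 6.90*(-9.98)^i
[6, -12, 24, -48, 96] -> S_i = 6*-2^i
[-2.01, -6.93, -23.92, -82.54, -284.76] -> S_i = -2.01*3.45^i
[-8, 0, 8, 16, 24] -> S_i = -8 + 8*i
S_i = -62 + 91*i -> [-62, 29, 120, 211, 302]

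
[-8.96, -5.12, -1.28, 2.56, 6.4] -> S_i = -8.96 + 3.84*i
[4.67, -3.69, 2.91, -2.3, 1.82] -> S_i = 4.67*(-0.79)^i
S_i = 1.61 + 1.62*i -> [1.61, 3.23, 4.85, 6.47, 8.09]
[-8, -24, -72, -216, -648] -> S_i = -8*3^i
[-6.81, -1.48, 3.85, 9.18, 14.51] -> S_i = -6.81 + 5.33*i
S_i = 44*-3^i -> [44, -132, 396, -1188, 3564]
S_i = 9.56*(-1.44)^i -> [9.56, -13.77, 19.82, -28.55, 41.11]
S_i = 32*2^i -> [32, 64, 128, 256, 512]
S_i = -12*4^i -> [-12, -48, -192, -768, -3072]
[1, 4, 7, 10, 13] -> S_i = 1 + 3*i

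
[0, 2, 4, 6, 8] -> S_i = 0 + 2*i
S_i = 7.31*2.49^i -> [7.31, 18.2, 45.32, 112.85, 281.01]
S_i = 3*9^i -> [3, 27, 243, 2187, 19683]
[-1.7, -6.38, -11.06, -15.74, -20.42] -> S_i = -1.70 + -4.68*i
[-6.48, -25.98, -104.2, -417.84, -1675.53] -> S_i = -6.48*4.01^i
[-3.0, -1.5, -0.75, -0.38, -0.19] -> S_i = -3.00*0.50^i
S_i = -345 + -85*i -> [-345, -430, -515, -600, -685]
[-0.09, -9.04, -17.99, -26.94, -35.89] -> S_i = -0.09 + -8.95*i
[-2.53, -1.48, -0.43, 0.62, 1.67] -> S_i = -2.53 + 1.05*i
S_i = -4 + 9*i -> [-4, 5, 14, 23, 32]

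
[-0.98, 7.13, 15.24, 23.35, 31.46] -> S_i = -0.98 + 8.11*i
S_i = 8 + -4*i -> [8, 4, 0, -4, -8]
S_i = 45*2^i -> [45, 90, 180, 360, 720]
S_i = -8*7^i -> [-8, -56, -392, -2744, -19208]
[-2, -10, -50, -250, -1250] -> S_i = -2*5^i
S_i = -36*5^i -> [-36, -180, -900, -4500, -22500]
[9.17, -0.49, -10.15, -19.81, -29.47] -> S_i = 9.17 + -9.66*i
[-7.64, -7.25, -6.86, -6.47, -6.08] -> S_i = -7.64 + 0.39*i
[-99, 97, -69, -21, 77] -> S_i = Random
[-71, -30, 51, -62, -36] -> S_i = Random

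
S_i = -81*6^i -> [-81, -486, -2916, -17496, -104976]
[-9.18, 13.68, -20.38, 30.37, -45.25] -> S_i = -9.18*(-1.49)^i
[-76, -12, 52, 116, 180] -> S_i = -76 + 64*i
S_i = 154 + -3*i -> [154, 151, 148, 145, 142]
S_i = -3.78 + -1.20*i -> [-3.78, -4.98, -6.18, -7.38, -8.58]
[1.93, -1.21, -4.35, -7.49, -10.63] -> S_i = 1.93 + -3.14*i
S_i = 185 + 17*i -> [185, 202, 219, 236, 253]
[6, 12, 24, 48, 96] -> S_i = 6*2^i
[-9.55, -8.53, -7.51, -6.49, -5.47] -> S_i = -9.55 + 1.02*i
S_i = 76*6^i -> [76, 456, 2736, 16416, 98496]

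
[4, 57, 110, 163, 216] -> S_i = 4 + 53*i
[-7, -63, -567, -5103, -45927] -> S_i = -7*9^i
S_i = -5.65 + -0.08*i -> [-5.65, -5.73, -5.81, -5.89, -5.97]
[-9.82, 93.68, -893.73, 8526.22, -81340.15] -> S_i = -9.82*(-9.54)^i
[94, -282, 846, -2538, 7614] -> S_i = 94*-3^i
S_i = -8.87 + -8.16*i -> [-8.87, -17.03, -25.19, -33.35, -41.51]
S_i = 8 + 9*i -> [8, 17, 26, 35, 44]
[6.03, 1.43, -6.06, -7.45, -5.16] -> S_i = Random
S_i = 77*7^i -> [77, 539, 3773, 26411, 184877]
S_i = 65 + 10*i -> [65, 75, 85, 95, 105]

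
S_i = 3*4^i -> [3, 12, 48, 192, 768]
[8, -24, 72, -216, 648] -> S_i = 8*-3^i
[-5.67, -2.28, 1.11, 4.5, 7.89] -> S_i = -5.67 + 3.39*i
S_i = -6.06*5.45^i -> [-6.06, -33.03, -180.0, -980.98, -5346.37]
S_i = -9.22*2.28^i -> [-9.22, -21.02, -47.93, -109.28, -249.16]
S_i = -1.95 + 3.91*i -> [-1.95, 1.96, 5.87, 9.78, 13.69]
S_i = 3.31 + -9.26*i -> [3.31, -5.95, -15.21, -24.47, -33.73]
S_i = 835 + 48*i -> [835, 883, 931, 979, 1027]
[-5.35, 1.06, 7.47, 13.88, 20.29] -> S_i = -5.35 + 6.41*i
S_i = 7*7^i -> [7, 49, 343, 2401, 16807]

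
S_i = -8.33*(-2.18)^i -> [-8.33, 18.16, -39.59, 86.3, -188.14]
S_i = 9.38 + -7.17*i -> [9.38, 2.21, -4.96, -12.13, -19.3]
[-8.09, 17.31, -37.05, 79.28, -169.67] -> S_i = -8.09*(-2.14)^i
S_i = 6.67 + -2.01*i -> [6.67, 4.66, 2.65, 0.64, -1.37]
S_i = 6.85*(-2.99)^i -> [6.85, -20.48, 61.24, -183.11, 547.49]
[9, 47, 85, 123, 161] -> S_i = 9 + 38*i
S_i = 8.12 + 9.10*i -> [8.12, 17.22, 26.32, 35.42, 44.52]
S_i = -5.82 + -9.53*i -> [-5.82, -15.35, -24.88, -34.41, -43.94]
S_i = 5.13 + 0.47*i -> [5.13, 5.6, 6.07, 6.54, 7.01]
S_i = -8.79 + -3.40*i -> [-8.79, -12.19, -15.59, -18.99, -22.39]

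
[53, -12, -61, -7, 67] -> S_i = Random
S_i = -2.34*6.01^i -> [-2.34, -14.06, -84.52, -507.97, -3052.91]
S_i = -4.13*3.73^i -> [-4.13, -15.4, -57.46, -214.33, -799.44]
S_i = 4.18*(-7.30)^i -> [4.18, -30.51, 222.75, -1626.09, 11870.46]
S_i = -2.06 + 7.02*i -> [-2.06, 4.96, 11.98, 19.0, 26.02]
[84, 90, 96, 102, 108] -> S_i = 84 + 6*i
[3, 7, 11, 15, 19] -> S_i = 3 + 4*i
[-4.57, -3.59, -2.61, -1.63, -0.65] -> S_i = -4.57 + 0.98*i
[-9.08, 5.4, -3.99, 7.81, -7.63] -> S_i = Random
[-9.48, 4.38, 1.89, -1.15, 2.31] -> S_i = Random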